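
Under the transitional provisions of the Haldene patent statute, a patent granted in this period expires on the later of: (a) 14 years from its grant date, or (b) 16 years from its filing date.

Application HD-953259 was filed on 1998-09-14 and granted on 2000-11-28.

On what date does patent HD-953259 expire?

November 28, 2014

(a) grant + 14 years → 28 November 2014.
(b) filing + 16 years → 14 September 2014.
Later of the two: 28 November 2014.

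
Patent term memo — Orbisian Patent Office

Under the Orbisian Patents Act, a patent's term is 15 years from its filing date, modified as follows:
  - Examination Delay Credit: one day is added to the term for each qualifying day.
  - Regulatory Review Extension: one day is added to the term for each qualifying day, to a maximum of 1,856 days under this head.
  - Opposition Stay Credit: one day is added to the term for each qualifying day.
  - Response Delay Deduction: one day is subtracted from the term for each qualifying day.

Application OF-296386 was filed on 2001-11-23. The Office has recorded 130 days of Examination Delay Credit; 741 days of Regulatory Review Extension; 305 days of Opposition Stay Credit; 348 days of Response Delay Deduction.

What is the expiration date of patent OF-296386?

Base term: filing date + 15 years → 23 November 2016.
Examination Delay Credit: +130 days → 2 April 2017.
Regulatory Review Extension: 741 days (within the 1856-day cap) → +741 days → 13 April 2019.
Opposition Stay Credit: +305 days → 12 February 2020.
Response Delay Deduction: −348 days → 1 March 2019.

March 1, 2019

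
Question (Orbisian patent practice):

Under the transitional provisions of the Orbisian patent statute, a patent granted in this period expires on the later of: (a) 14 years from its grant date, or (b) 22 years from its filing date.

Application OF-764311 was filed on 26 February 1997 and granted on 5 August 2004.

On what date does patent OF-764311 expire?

2019-02-26

(a) grant + 14 years → 5 August 2018.
(b) filing + 22 years → 26 February 2019.
Later of the two: 26 February 2019.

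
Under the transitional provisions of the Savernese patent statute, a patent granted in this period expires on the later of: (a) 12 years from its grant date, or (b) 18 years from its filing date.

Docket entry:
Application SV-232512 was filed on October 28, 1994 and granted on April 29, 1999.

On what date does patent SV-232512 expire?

2012-10-28

(a) grant + 12 years → 29 April 2011.
(b) filing + 18 years → 28 October 2012.
Later of the two: 28 October 2012.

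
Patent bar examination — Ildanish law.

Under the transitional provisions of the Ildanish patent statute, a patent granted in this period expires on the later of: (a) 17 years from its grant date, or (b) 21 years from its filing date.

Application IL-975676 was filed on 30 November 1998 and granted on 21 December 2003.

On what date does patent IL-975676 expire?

(a) grant + 17 years → 21 December 2020.
(b) filing + 21 years → 30 November 2019.
Later of the two: 21 December 2020.

2020-12-21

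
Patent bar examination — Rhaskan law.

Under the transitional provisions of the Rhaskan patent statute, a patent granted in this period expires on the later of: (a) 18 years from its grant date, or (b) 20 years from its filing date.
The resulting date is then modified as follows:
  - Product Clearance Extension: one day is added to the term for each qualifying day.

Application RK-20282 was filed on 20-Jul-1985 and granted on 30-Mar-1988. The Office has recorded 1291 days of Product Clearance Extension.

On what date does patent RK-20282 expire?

(a) grant + 18 years → 30 March 2006.
(b) filing + 20 years → 20 July 2005.
Later of the two: 30 March 2006.
Product Clearance Extension: +1291 days → 11 October 2009.

October 11, 2009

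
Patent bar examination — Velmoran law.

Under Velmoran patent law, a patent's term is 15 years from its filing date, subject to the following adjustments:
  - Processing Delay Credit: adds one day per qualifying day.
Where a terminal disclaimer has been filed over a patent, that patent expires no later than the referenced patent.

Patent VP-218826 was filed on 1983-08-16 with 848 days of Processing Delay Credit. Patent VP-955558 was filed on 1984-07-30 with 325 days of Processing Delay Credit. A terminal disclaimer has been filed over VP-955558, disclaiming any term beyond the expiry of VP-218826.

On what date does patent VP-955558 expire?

June 19, 2000

Natural term of VP-955558:
  Base: filing + 15 years → 30 July 1999.
  Processing Delay Credit: +325 days → 19 June 2000.
Expiry of referenced patent VP-218826:
  Base: filing + 15 years → 16 August 1998.
  Processing Delay Credit: +848 days → 11 December 2000.
Terminal disclaimer: VP-955558 expires on the earlier of 19 June 2000 and 11 December 2000.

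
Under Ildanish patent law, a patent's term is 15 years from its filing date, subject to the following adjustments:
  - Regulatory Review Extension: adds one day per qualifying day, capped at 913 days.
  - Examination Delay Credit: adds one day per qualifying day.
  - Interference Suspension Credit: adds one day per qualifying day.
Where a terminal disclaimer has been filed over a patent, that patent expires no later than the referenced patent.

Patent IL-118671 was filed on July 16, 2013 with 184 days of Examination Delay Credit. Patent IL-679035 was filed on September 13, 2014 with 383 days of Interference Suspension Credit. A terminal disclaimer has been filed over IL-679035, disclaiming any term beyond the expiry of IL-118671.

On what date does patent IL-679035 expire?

2029-01-16

Natural term of IL-679035:
  Base: filing + 15 years → 13 September 2029.
  Interference Suspension Credit: +383 days → 1 October 2030.
Expiry of referenced patent IL-118671:
  Base: filing + 15 years → 16 July 2028.
  Examination Delay Credit: +184 days → 16 January 2029.
Terminal disclaimer: IL-679035 expires on the earlier of 1 October 2030 and 16 January 2029.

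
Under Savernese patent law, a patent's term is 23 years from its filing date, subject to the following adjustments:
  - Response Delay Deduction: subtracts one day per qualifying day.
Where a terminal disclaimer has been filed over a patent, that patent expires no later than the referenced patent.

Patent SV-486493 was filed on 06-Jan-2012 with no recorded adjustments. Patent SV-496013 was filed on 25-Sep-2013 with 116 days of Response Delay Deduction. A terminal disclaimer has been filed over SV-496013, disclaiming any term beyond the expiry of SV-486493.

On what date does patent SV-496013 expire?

January 6, 2035

Natural term of SV-496013:
  Base: filing + 23 years → 25 September 2036.
  Response Delay Deduction: −116 days → 1 June 2036.
Expiry of referenced patent SV-486493:
  Base: filing + 23 years → 6 January 2035.
Terminal disclaimer: SV-496013 expires on the earlier of 1 June 2036 and 6 January 2035.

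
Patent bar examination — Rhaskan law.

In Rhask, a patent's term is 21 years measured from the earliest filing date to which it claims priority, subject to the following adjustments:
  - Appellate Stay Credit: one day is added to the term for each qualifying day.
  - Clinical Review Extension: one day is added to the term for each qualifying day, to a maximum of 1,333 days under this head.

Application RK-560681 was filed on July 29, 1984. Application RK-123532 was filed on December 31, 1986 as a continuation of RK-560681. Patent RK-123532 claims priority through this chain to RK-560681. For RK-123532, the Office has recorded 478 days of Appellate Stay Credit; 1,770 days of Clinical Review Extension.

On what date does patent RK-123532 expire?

2010-07-14

Earliest priority filing: 29 July 1984.
Base term: 29 July 1984 + 21 years → 29 July 2005.
Appellate Stay Credit: +478 days → 19 November 2006.
Clinical Review Extension: 1770 days claimed exceeds the 1333-day cap, so +1333 days → 14 July 2010.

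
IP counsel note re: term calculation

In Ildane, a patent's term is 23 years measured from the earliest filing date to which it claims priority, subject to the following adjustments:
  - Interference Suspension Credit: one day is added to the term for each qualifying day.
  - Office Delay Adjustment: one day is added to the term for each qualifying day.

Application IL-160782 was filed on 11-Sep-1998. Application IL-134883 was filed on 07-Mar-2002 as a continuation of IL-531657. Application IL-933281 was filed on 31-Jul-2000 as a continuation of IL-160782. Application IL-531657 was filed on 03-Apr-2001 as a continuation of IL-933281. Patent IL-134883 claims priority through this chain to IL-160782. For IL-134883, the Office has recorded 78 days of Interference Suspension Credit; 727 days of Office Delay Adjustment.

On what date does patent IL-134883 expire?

Earliest priority filing: 11 September 1998.
Base term: 11 September 1998 + 23 years → 11 September 2021.
Interference Suspension Credit: +78 days → 28 November 2021.
Office Delay Adjustment: +727 days → 25 November 2023.

November 25, 2023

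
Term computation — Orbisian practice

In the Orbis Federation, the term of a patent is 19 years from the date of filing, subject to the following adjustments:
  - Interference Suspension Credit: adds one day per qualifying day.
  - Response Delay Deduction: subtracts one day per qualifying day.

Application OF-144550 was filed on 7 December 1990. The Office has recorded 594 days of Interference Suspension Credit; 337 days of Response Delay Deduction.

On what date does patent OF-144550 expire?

Base term: filing date + 19 years → 7 December 2009.
Interference Suspension Credit: +594 days → 24 July 2011.
Response Delay Deduction: −337 days → 21 August 2010.

August 21, 2010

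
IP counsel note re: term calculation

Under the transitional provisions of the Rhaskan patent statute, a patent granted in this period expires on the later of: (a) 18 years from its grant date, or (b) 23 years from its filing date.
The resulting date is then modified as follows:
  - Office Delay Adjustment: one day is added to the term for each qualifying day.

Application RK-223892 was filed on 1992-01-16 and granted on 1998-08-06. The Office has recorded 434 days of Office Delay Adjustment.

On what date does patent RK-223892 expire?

(a) grant + 18 years → 6 August 2016.
(b) filing + 23 years → 16 January 2015.
Later of the two: 6 August 2016.
Office Delay Adjustment: +434 days → 14 October 2017.

2017-10-14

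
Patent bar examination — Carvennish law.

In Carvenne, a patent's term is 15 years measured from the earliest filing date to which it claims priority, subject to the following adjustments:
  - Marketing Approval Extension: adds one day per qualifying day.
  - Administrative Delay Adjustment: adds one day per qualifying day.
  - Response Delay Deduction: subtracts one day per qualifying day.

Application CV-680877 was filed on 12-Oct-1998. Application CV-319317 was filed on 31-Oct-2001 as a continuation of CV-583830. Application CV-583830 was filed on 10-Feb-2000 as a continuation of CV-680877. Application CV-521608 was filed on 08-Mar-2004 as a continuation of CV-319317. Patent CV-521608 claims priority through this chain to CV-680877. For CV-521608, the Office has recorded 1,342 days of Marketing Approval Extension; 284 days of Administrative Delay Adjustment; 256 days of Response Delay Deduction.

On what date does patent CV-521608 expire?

Earliest priority filing: 12 October 1998.
Base term: 12 October 1998 + 15 years → 12 October 2013.
Marketing Approval Extension: +1342 days → 15 June 2017.
Administrative Delay Adjustment: +284 days → 26 March 2018.
Response Delay Deduction: −256 days → 13 July 2017.

2017-07-13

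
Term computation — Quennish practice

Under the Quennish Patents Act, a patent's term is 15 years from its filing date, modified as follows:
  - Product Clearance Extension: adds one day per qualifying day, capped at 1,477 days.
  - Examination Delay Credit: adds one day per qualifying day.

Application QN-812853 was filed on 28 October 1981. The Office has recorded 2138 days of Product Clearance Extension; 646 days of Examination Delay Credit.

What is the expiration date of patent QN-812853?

August 21, 2002

Base term: filing date + 15 years → 28 October 1996.
Product Clearance Extension: 2138 days claimed exceeds the 1477-day cap, so +1477 days → 13 November 2000.
Examination Delay Credit: +646 days → 21 August 2002.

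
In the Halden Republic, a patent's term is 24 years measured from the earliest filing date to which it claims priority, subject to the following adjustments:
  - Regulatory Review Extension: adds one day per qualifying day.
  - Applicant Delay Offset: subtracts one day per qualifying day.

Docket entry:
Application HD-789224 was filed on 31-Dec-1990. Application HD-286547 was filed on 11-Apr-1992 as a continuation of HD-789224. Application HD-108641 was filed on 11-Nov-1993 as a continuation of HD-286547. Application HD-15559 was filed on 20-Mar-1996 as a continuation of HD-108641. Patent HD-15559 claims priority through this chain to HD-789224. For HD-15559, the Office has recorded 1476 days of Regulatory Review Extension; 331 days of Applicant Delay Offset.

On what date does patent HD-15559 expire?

Earliest priority filing: 31 December 1990.
Base term: 31 December 1990 + 24 years → 31 December 2014.
Regulatory Review Extension: +1476 days → 15 January 2019.
Applicant Delay Offset: −331 days → 18 February 2018.

February 18, 2018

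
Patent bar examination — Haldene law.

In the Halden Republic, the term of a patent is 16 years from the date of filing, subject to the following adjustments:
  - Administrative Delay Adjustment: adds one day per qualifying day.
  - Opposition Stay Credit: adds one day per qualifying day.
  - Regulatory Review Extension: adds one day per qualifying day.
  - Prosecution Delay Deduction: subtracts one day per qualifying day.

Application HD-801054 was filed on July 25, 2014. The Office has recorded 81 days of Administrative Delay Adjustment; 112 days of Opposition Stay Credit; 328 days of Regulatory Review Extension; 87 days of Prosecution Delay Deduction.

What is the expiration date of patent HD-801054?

Base term: filing date + 16 years → 25 July 2030.
Administrative Delay Adjustment: +81 days → 14 October 2030.
Opposition Stay Credit: +112 days → 3 February 2031.
Regulatory Review Extension: +328 days → 28 December 2031.
Prosecution Delay Deduction: −87 days → 2 October 2031.

October 2, 2031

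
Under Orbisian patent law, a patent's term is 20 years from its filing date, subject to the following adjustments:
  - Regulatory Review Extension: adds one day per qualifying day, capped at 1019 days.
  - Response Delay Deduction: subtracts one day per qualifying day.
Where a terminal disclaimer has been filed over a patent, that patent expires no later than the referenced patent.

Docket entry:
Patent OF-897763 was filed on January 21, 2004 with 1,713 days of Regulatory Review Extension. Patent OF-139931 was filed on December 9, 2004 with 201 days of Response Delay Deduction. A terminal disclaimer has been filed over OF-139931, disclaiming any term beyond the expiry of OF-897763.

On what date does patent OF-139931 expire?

May 22, 2024

Natural term of OF-139931:
  Base: filing + 20 years → 9 December 2024.
  Response Delay Deduction: −201 days → 22 May 2024.
Expiry of referenced patent OF-897763:
  Base: filing + 20 years → 21 January 2024.
  Regulatory Review Extension: 1713 days claimed exceeds the 1019-day cap, so +1019 days → 5 November 2026.
Terminal disclaimer: OF-139931 expires on the earlier of 22 May 2024 and 5 November 2026.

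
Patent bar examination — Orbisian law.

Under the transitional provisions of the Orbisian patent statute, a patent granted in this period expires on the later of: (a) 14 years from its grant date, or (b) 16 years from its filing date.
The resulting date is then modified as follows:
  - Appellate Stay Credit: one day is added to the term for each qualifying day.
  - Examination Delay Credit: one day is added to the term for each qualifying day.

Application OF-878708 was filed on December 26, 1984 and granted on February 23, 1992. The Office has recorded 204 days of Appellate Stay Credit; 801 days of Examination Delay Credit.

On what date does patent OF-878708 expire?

2008-11-24

(a) grant + 14 years → 23 February 2006.
(b) filing + 16 years → 26 December 2000.
Later of the two: 23 February 2006.
Appellate Stay Credit: +204 days → 15 September 2006.
Examination Delay Credit: +801 days → 24 November 2008.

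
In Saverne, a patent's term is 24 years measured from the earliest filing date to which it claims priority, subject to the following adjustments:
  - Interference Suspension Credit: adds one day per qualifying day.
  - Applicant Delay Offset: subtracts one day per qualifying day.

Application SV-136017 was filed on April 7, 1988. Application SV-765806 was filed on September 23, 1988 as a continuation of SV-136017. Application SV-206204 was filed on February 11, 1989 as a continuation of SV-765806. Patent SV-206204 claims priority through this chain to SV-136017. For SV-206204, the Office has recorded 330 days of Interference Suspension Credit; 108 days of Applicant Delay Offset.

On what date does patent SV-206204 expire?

November 15, 2012

Earliest priority filing: 7 April 1988.
Base term: 7 April 1988 + 24 years → 7 April 2012.
Interference Suspension Credit: +330 days → 3 March 2013.
Applicant Delay Offset: −108 days → 15 November 2012.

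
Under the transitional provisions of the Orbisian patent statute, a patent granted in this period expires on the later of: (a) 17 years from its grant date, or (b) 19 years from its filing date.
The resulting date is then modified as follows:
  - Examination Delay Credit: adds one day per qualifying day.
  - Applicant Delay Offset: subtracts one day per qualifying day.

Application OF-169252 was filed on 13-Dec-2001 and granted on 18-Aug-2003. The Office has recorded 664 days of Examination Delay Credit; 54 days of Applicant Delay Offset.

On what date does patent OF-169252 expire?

2022-08-15

(a) grant + 17 years → 18 August 2020.
(b) filing + 19 years → 13 December 2020.
Later of the two: 13 December 2020.
Examination Delay Credit: +664 days → 8 October 2022.
Applicant Delay Offset: −54 days → 15 August 2022.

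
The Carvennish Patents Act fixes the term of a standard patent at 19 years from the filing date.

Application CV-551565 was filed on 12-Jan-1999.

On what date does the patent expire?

January 12, 2018

Filing date + 19 years → 12 January 2018.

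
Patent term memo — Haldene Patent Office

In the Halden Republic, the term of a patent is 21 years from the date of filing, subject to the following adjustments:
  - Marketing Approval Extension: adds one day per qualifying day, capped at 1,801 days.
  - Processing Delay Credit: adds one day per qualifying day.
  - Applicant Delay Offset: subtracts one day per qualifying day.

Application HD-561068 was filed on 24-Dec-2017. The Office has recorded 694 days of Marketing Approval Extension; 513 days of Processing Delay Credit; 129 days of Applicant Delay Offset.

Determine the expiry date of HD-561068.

Base term: filing date + 21 years → 24 December 2038.
Marketing Approval Extension: 694 days (within the 1801-day cap) → +694 days → 17 November 2040.
Processing Delay Credit: +513 days → 14 April 2042.
Applicant Delay Offset: −129 days → 6 December 2041.

December 6, 2041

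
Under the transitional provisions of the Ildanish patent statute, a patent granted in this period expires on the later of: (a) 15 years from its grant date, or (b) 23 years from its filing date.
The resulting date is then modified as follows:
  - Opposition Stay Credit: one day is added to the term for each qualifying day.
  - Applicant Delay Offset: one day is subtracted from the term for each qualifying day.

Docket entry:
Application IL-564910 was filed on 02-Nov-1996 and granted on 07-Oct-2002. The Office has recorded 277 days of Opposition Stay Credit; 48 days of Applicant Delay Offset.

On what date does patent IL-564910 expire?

(a) grant + 15 years → 7 October 2017.
(b) filing + 23 years → 2 November 2019.
Later of the two: 2 November 2019.
Opposition Stay Credit: +277 days → 5 August 2020.
Applicant Delay Offset: −48 days → 18 June 2020.

2020-06-18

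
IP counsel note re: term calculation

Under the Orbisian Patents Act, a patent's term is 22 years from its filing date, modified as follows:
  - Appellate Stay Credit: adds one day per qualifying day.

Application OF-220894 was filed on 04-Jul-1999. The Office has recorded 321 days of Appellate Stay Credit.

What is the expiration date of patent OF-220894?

May 21, 2022

Base term: filing date + 22 years → 4 July 2021.
Appellate Stay Credit: +321 days → 21 May 2022.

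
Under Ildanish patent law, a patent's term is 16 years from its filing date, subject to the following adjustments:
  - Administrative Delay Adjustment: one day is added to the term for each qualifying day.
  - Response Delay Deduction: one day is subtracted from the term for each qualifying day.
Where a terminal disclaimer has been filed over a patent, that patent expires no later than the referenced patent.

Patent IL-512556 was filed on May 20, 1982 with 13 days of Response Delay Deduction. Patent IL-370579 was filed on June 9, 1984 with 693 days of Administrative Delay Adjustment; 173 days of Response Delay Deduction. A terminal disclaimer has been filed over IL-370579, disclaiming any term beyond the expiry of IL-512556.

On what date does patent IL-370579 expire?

Natural term of IL-370579:
  Base: filing + 16 years → 9 June 2000.
  Administrative Delay Adjustment: +693 days → 3 May 2002.
  Response Delay Deduction: −173 days → 11 November 2001.
Expiry of referenced patent IL-512556:
  Base: filing + 16 years → 20 May 1998.
  Response Delay Deduction: −13 days → 7 May 1998.
Terminal disclaimer: IL-370579 expires on the earlier of 11 November 2001 and 7 May 1998.

May 7, 1998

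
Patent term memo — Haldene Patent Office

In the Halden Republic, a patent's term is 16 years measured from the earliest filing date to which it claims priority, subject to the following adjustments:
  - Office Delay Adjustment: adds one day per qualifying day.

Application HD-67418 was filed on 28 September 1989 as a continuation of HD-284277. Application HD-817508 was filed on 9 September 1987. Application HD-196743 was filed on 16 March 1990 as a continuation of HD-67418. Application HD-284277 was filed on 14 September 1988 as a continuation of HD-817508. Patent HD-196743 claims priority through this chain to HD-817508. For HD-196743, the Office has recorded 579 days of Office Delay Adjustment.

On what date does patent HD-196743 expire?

April 10, 2005

Earliest priority filing: 9 September 1987.
Base term: 9 September 1987 + 16 years → 9 September 2003.
Office Delay Adjustment: +579 days → 10 April 2005.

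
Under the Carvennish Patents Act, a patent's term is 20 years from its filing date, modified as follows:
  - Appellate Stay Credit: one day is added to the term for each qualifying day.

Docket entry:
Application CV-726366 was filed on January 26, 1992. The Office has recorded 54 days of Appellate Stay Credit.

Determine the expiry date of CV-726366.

Base term: filing date + 20 years → 26 January 2012.
Appellate Stay Credit: +54 days → 20 March 2012.

March 20, 2012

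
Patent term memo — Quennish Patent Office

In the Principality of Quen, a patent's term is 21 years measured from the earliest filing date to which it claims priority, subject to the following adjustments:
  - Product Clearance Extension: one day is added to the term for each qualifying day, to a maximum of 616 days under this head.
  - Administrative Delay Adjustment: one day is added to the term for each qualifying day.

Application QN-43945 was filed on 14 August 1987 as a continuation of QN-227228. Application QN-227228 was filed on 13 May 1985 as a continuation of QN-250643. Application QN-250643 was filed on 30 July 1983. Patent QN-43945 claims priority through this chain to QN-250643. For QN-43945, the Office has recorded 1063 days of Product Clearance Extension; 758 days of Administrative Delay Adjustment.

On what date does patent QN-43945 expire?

May 4, 2008

Earliest priority filing: 30 July 1983.
Base term: 30 July 1983 + 21 years → 30 July 2004.
Product Clearance Extension: 1063 days claimed exceeds the 616-day cap, so +616 days → 7 April 2006.
Administrative Delay Adjustment: +758 days → 4 May 2008.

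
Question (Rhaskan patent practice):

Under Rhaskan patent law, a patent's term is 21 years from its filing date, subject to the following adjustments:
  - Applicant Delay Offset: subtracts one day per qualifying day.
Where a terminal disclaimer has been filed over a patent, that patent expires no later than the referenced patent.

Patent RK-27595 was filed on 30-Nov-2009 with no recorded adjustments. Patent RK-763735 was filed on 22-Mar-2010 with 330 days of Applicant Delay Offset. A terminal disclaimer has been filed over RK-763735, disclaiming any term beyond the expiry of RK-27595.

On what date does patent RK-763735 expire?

April 26, 2030

Natural term of RK-763735:
  Base: filing + 21 years → 22 March 2031.
  Applicant Delay Offset: −330 days → 26 April 2030.
Expiry of referenced patent RK-27595:
  Base: filing + 21 years → 30 November 2030.
Terminal disclaimer: RK-763735 expires on the earlier of 26 April 2030 and 30 November 2030.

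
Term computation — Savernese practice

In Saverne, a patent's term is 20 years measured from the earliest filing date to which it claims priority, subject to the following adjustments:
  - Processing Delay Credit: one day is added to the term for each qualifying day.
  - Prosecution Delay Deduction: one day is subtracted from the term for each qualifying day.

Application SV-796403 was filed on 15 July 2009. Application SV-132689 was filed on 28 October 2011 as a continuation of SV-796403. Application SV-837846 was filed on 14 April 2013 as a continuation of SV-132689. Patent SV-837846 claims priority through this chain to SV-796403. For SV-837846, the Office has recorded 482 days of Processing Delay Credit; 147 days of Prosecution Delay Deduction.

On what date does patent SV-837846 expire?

Earliest priority filing: 15 July 2009.
Base term: 15 July 2009 + 20 years → 15 July 2029.
Processing Delay Credit: +482 days → 9 November 2030.
Prosecution Delay Deduction: −147 days → 15 June 2030.

2030-06-15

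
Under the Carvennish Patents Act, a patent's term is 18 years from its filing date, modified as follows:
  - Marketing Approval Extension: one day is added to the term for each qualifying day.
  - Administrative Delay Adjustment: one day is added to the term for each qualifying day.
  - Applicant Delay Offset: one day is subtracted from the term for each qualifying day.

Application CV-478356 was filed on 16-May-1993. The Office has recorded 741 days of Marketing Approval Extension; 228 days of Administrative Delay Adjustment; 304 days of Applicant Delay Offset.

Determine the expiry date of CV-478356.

Base term: filing date + 18 years → 16 May 2011.
Marketing Approval Extension: +741 days → 26 May 2013.
Administrative Delay Adjustment: +228 days → 9 January 2014.
Applicant Delay Offset: −304 days → 11 March 2013.

March 11, 2013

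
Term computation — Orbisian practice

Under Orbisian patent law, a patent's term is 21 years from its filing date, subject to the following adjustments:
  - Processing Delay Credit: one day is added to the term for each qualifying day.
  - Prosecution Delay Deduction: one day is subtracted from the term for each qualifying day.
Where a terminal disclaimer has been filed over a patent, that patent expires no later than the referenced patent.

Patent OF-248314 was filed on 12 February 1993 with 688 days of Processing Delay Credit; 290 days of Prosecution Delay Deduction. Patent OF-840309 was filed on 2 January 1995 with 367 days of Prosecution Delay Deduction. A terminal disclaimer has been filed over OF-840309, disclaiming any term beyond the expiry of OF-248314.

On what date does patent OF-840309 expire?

Natural term of OF-840309:
  Base: filing + 21 years → 2 January 2016.
  Prosecution Delay Deduction: −367 days → 31 December 2014.
Expiry of referenced patent OF-248314:
  Base: filing + 21 years → 12 February 2014.
  Processing Delay Credit: +688 days → 1 January 2016.
  Prosecution Delay Deduction: −290 days → 17 March 2015.
Terminal disclaimer: OF-840309 expires on the earlier of 31 December 2014 and 17 March 2015.

2014-12-31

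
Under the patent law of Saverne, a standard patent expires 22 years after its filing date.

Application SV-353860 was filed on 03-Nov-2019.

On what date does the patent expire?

November 3, 2041

Filing date + 22 years → 3 November 2041.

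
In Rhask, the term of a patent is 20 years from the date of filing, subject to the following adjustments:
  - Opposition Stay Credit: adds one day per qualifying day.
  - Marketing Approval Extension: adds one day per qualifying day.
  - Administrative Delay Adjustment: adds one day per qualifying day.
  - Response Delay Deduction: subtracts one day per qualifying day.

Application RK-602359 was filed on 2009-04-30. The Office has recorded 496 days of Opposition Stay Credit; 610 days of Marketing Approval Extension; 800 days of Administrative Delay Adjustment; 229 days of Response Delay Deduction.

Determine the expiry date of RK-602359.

Base term: filing date + 20 years → 30 April 2029.
Opposition Stay Credit: +496 days → 8 September 2030.
Marketing Approval Extension: +610 days → 10 May 2032.
Administrative Delay Adjustment: +800 days → 19 July 2034.
Response Delay Deduction: −229 days → 2 December 2033.

2033-12-02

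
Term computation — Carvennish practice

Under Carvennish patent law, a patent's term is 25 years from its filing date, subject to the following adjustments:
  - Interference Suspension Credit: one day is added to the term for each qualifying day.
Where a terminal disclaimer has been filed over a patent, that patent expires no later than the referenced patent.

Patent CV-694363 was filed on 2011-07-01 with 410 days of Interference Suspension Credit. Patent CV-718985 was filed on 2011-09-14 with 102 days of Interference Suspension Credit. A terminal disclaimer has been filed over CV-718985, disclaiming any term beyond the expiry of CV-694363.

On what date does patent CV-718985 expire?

December 25, 2036

Natural term of CV-718985:
  Base: filing + 25 years → 14 September 2036.
  Interference Suspension Credit: +102 days → 25 December 2036.
Expiry of referenced patent CV-694363:
  Base: filing + 25 years → 1 July 2036.
  Interference Suspension Credit: +410 days → 15 August 2037.
Terminal disclaimer: CV-718985 expires on the earlier of 25 December 2036 and 15 August 2037.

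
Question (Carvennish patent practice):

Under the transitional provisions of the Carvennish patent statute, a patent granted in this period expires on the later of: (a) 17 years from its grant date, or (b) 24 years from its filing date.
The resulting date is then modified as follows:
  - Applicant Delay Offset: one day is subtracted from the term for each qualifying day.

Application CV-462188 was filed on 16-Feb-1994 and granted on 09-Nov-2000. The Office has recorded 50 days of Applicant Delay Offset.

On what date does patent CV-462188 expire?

(a) grant + 17 years → 9 November 2017.
(b) filing + 24 years → 16 February 2018.
Later of the two: 16 February 2018.
Applicant Delay Offset: −50 days → 28 December 2017.

2017-12-28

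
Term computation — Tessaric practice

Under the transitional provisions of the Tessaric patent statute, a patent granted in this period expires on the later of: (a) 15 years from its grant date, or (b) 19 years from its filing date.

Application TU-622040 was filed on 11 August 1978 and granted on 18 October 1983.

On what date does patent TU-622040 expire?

(a) grant + 15 years → 18 October 1998.
(b) filing + 19 years → 11 August 1997.
Later of the two: 18 October 1998.

October 18, 1998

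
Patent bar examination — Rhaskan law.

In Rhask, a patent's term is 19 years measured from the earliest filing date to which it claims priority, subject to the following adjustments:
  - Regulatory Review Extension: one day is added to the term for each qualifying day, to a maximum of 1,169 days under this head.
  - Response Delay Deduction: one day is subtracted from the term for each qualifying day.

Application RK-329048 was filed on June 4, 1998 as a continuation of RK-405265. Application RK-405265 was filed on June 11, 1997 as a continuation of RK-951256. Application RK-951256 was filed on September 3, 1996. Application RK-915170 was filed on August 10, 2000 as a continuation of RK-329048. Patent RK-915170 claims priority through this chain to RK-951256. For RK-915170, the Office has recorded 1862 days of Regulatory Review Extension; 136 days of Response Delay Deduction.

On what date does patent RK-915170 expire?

Earliest priority filing: 3 September 1996.
Base term: 3 September 1996 + 19 years → 3 September 2015.
Regulatory Review Extension: 1862 days claimed exceeds the 1169-day cap, so +1169 days → 15 November 2018.
Response Delay Deduction: −136 days → 2 July 2018.

2018-07-02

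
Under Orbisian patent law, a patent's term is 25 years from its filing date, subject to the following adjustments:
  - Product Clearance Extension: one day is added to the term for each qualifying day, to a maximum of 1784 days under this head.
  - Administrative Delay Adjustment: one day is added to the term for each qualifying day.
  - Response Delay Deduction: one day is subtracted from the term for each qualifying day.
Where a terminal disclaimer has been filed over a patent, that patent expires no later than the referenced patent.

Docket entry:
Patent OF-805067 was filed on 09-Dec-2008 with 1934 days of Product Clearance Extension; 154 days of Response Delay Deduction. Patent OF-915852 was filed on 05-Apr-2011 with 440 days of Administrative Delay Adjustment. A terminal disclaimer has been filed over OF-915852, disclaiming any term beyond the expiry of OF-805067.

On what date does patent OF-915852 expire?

2037-06-19

Natural term of OF-915852:
  Base: filing + 25 years → 5 April 2036.
  Administrative Delay Adjustment: +440 days → 19 June 2037.
Expiry of referenced patent OF-805067:
  Base: filing + 25 years → 9 December 2033.
  Product Clearance Extension: 1934 days claimed exceeds the 1784-day cap, so +1784 days → 28 October 2038.
  Response Delay Deduction: −154 days → 27 May 2038.
Terminal disclaimer: OF-915852 expires on the earlier of 19 June 2037 and 27 May 2038.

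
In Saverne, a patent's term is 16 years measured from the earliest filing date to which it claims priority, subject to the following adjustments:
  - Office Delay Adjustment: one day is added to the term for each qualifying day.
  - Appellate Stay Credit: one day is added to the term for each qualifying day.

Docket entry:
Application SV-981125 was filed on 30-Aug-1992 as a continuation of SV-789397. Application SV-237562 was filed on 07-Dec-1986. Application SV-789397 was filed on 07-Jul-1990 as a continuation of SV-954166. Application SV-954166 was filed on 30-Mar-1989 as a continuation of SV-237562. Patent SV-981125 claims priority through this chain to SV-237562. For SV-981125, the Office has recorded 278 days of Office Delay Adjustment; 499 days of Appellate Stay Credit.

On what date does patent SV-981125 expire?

2005-01-22

Earliest priority filing: 7 December 1986.
Base term: 7 December 1986 + 16 years → 7 December 2002.
Office Delay Adjustment: +278 days → 11 September 2003.
Appellate Stay Credit: +499 days → 22 January 2005.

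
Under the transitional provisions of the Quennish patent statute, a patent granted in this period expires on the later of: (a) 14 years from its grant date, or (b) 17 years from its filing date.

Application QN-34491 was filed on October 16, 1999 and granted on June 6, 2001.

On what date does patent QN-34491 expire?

October 16, 2016

(a) grant + 14 years → 6 June 2015.
(b) filing + 17 years → 16 October 2016.
Later of the two: 16 October 2016.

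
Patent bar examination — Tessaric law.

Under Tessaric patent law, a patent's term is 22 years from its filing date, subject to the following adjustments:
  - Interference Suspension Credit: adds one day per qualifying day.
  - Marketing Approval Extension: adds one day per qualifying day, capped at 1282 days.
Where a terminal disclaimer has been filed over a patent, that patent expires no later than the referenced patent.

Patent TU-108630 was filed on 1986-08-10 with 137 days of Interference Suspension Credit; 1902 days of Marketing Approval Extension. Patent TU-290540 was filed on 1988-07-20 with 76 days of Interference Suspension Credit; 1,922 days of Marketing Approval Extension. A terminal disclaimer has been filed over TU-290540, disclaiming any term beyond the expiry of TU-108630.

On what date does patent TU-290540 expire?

June 29, 2012

Natural term of TU-290540:
  Base: filing + 22 years → 20 July 2010.
  Interference Suspension Credit: +76 days → 4 October 2010.
  Marketing Approval Extension: 1922 days claimed exceeds the 1282-day cap, so +1282 days → 8 April 2014.
Expiry of referenced patent TU-108630:
  Base: filing + 22 years → 10 August 2008.
  Interference Suspension Credit: +137 days → 25 December 2008.
  Marketing Approval Extension: 1902 days claimed exceeds the 1282-day cap, so +1282 days → 29 June 2012.
Terminal disclaimer: TU-290540 expires on the earlier of 8 April 2014 and 29 June 2012.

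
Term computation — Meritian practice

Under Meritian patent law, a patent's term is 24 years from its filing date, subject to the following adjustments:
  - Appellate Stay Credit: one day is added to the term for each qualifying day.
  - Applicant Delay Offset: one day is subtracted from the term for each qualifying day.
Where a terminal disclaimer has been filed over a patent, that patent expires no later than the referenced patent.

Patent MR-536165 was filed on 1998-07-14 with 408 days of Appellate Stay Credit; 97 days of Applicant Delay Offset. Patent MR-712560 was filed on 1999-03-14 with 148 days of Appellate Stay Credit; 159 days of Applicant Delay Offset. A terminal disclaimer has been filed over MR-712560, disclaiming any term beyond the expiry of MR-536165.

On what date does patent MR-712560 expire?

March 3, 2023

Natural term of MR-712560:
  Base: filing + 24 years → 14 March 2023.
  Appellate Stay Credit: +148 days → 9 August 2023.
  Applicant Delay Offset: −159 days → 3 March 2023.
Expiry of referenced patent MR-536165:
  Base: filing + 24 years → 14 July 2022.
  Appellate Stay Credit: +408 days → 26 August 2023.
  Applicant Delay Offset: −97 days → 21 May 2023.
Terminal disclaimer: MR-712560 expires on the earlier of 3 March 2023 and 21 May 2023.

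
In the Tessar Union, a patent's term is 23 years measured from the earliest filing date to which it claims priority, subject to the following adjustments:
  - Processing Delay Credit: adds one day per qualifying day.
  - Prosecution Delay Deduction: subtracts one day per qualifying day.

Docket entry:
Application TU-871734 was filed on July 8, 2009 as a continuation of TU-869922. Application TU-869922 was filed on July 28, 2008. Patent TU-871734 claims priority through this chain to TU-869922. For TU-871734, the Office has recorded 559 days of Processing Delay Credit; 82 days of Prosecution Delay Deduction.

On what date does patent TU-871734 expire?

Earliest priority filing: 28 July 2008.
Base term: 28 July 2008 + 23 years → 28 July 2031.
Processing Delay Credit: +559 days → 6 February 2033.
Prosecution Delay Deduction: −82 days → 16 November 2032.

November 16, 2032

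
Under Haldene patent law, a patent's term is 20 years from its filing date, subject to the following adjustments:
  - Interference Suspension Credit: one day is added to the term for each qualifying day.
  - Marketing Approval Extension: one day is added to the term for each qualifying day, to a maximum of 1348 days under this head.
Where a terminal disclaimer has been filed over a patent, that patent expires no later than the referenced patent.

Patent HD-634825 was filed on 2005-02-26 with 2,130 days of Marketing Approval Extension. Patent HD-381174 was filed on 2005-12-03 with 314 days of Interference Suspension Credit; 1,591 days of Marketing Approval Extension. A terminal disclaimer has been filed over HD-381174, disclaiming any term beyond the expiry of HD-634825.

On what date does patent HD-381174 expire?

November 5, 2028

Natural term of HD-381174:
  Base: filing + 20 years → 3 December 2025.
  Interference Suspension Credit: +314 days → 13 October 2026.
  Marketing Approval Extension: 1591 days claimed exceeds the 1348-day cap, so +1348 days → 22 June 2030.
Expiry of referenced patent HD-634825:
  Base: filing + 20 years → 26 February 2025.
  Marketing Approval Extension: 2130 days claimed exceeds the 1348-day cap, so +1348 days → 5 November 2028.
Terminal disclaimer: HD-381174 expires on the earlier of 22 June 2030 and 5 November 2028.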